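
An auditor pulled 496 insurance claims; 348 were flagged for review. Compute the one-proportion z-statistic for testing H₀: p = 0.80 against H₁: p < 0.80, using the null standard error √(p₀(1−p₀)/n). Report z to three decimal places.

z = -5.478

Sample proportion p̂ = 348/496 = 0.70161.
Under H₀, SE = √(p₀(1−p₀)/n) = √(0.80·0.20/496) = √0.000322581 = 0.017961.
z = (0.70161 − 0.80)/0.017961 = -0.09839/0.017961 = -5.478.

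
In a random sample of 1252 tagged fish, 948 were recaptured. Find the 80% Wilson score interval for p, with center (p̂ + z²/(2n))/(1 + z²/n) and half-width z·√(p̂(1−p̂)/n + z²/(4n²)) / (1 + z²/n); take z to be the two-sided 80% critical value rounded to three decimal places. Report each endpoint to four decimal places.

Here p̂ = 948/1252 = 0.75719 and z = 1.282 (z² = 1.643524).
1 + z²/n = 1.001313.
Adjusted center: (0.75719 + z²/(2n))/1.001313 = 0.75685.
Radicand: p̂(1−p̂)/n + z²/(4n²) = 0.000146848 + 0.000000262 = 0.000147110.
Half-width = 1.282·√0.000147110/1.001313 = 0.01553.
So the interval runs from 0.7413 to 0.7724.

(0.7413, 0.7724)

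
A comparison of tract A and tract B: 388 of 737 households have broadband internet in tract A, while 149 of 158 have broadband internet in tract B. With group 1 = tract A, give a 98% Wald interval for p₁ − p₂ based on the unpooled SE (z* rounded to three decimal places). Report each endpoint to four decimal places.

(-0.4772, -0.3560)

p̂₁ = 0.52646, p̂₂ = 0.94304, so the observed difference is -0.41658.
Unpooled SE = √(p̂₁(1−p̂₁)/n₁ + p̂₂(1−p̂₂)/n₂) = √(0.000338263 + 0.000339983) = 0.026043.
For 98% confidence, z* = 2.326. Margin = 2.326·0.026043 = 0.06058.
So the interval runs from -0.4772 to -0.3560.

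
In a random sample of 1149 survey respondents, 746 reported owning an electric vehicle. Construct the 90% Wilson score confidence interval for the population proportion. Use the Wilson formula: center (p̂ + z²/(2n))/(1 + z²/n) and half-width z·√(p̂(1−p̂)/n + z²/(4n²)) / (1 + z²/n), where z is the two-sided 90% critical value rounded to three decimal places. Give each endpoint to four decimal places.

p̂ = 746/1149 = 0.64926; z = 1.645, so z² = 2.706025.
Denominator 1 + z²/n = 1 + 2.706025/1149 = 1.002355.
Center = (0.64926 + 0.001178)/1.002355 = 0.64891.
Radicand: p̂(1−p̂)/n + z²/(4n²) = 0.000198191 + 0.000000512 = 0.000198703.
Half-width = 1.645·√0.000198703/1.002355 = 0.02313.
So the interval runs from 0.6258 to 0.6720.

(0.6258, 0.6720)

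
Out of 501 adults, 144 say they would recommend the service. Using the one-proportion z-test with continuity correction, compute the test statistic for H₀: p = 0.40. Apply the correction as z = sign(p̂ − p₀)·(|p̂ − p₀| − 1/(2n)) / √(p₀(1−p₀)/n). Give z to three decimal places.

Sample proportion p̂ = 144/501 = 0.28743. p̂ − p₀ = -0.112575.
Continuity correction 1/(2n) = 1/1002 = 0.000998.
Corrected numerator: |-0.112575| − 0.000998 = 0.111577.
SE₀ = √(0.40·0.60/501) = 0.021887.
z = −0.111577/0.021887 = -5.098.

z = -5.098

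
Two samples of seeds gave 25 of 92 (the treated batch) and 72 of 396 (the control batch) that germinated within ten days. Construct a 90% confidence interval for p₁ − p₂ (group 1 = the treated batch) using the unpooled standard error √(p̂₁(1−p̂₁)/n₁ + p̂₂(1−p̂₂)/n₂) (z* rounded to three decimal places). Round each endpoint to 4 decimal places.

(0.0072, 0.1726)

p̂₁ = 25/92 = 0.27174, p̂₂ = 72/396 = 0.18182; p̂₁ − p̂₂ = 0.08992.
SE = √(0.002151054 + 0.000375657) = √0.002526711 = 0.050266.
z* = 1.645 at the 90% level. Margin of error = 0.08269.
So the interval runs from 0.0072 to 0.1726.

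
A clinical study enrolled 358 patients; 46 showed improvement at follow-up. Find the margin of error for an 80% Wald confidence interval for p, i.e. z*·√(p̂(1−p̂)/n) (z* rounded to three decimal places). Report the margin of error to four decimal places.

With x = 46 successes in n = 358, p̂ = 0.12849.
SE = √(p̂(1−p̂)/n) = √(0.111982/358) = 0.017686.
The 80% critical value is z* = 1.282.
So ME = 0.0227.

ME = 0.0227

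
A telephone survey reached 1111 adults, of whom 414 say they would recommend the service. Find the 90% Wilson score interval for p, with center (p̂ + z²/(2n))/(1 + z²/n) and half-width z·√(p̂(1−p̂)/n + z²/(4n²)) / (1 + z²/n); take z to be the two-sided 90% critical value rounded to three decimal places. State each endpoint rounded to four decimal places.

(0.3491, 0.3968)

Here p̂ = 414/1111 = 0.37264 and z = 1.645 (z² = 2.706025).
Denominator 1 + z²/n = 1 + 2.706025/1111 = 1.002436.
Adjusted center: (0.37264 + z²/(2n))/1.002436 = 0.37295.
Radicand: p̂(1−p̂)/n + z²/(4n²) = 0.000210422 + 0.000000548 = 0.000210970.
Half-width = z·√(radicand)/denom = 1.645·0.014525/1.002436 = 0.02384.
So the interval runs from 0.3491 to 0.3968.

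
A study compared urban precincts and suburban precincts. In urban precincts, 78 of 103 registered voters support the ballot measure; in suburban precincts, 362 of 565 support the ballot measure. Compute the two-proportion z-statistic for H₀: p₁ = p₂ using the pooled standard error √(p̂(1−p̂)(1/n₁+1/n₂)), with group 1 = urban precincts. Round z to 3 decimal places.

z = 2.295

p̂₁ = 78/103 = 0.75728, p̂₂ = 362/565 = 0.64071.
Pooled p̂ = (78+362)/(103+565) = 440/668 = 0.65868.
SE = √[p̂(1−p̂)(1/n₁+1/n₂)] = √[0.65868·0.34132·(1/103+1/565)] ≈ 0.050800.
z = 0.11657/0.050800 = 2.295.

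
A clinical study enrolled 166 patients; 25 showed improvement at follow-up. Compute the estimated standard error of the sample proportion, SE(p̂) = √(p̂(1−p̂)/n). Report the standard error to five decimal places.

SE = 0.02776

The sample proportion is 25/166 = 0.15060.
p̂(1−p̂) = 0.15060·0.84940 = 0.127920.
Dividing by n and taking the root: √0.000770602 = 0.02776.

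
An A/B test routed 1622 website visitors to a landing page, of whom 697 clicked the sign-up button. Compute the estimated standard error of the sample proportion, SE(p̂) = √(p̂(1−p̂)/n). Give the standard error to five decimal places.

SE = 0.01229

With x = 697 successes in n = 1622, p̂ = 0.42972.
p̂(1−p̂) = 0.245061.
Dividing by n and taking the root: √0.000151086 = 0.01229.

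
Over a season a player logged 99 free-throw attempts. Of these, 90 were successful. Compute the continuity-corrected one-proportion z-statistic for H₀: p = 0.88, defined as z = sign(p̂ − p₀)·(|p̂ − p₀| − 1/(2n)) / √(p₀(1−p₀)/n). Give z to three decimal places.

With x = 90 successes in n = 99, p̂ = 0.90909. p̂ − p₀ = 0.029091.
1/(2n) = 0.005051.
Corrected numerator: |0.029091| − 0.005051 = 0.024040.
SE₀ = √(0.88·0.12/99) = 0.032660.
z = (+)0.024040/0.032660 = 0.736.

z = 0.736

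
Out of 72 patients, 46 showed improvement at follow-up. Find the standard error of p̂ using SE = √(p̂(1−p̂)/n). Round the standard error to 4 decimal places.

SE = 0.0566

Sample proportion p̂ = 46/72 = 0.63889.
p̂(1−p̂) = 0.63889·0.36111 = 0.230710.
Dividing by n and taking the root: √0.003204306 = 0.0566.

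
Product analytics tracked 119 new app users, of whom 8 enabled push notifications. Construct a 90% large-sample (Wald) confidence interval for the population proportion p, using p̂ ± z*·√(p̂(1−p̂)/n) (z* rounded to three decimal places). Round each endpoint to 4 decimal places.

(0.0295, 0.1050)

With x = 8 successes in n = 119, p̂ = 0.06723.
SE = √(p̂(1−p̂)/n) = √(0.062707/119) = 0.022955.
The 90% critical value is z* = 1.645.
Margin = 1.645·0.022955 = 0.03776.
So the interval runs from 0.0295 to 0.1050.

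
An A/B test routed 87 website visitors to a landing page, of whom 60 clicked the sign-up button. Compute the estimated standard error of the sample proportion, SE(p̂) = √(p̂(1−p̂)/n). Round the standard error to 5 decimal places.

With x = 60 successes in n = 87, p̂ = 0.68966.
p̂(1−p̂) = 0.214029.
SE = √(0.214029/87) = 0.04960.

SE = 0.04960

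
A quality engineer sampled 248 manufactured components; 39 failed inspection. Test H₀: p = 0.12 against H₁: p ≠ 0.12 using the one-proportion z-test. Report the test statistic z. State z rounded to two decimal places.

p̂ = 39/248 = 0.15726.
SE₀ = √(0.12·0.88/248) = 0.020635.
z = (0.15726 − 0.12)/0.020635 = 0.03726/0.020635 = 1.81.

z = 1.81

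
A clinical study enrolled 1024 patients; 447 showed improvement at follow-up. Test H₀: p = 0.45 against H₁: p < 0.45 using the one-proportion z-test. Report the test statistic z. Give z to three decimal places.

z = -0.867

p̂ = 447/1024 = 0.43652.
SE₀ = √(0.45·0.55/1024) = 0.015547.
Test statistic: z = -0.01348/0.015547 = -0.867.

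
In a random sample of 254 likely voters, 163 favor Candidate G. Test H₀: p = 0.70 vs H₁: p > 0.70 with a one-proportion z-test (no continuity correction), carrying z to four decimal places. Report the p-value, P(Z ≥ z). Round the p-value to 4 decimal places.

p̂ = 163/254 = 0.64173.
Null standard error: √(0.70·0.30/254) = √0.000826772 = 0.028754.
Test statistic (full precision, shown to 4 dp): z = (163/254 − 0.70)/SE₀ ≈ -2.0264.
p-value = P(Z ≥ z) with z = -2.0264 → 0.9786.

p-value = 0.9786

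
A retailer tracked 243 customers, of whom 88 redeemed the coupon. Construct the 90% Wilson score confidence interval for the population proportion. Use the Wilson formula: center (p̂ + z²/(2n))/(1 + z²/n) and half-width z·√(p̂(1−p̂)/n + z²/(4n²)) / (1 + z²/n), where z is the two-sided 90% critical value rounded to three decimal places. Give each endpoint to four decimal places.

(0.3132, 0.4141)

p̂ = 88/243 = 0.36214; z = 1.645, so z² = 2.706025.
Denominator 1 + z²/n = 1 + 2.706025/243 = 1.011136.
Center = (0.36214 + 0.005568)/1.011136 = 0.36366.
Radicand: p̂(1−p̂)/n + z²/(4n²) = 0.000950595 + 0.000011457 = 0.000962052.
Half-width = z·√(radicand)/denom = 1.645·0.031017/1.011136 = 0.05046.
Interval: 0.36366 ± 0.05046 → (0.3132, 0.4141).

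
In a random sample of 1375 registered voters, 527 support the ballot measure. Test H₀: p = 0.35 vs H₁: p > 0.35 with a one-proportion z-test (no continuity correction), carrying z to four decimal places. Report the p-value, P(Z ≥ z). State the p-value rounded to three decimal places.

With x = 527 successes in n = 1375, p̂ = 0.38327.
Under H₀, SE = √(p₀(1−p₀)/n) = √(0.35·0.65/1375) = √0.000165455 = 0.012863.
Test statistic (full precision, shown to 4 dp): z = (527/1375 − 0.35)/SE₀ ≈ 2.5867.
p-value = P(Z ≥ z) with z = 2.5867 → 0.005.

p-value = 0.005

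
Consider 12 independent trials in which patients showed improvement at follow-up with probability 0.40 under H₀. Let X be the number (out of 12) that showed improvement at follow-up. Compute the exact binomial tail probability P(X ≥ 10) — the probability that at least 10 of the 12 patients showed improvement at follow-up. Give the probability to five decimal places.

X ~ Binomial(n=12, p=0.40).
P(X ≥ 10) = C(12,10)·0.40^10·0.60^2 + C(12,11)·0.40^11·0.60^1 + C(12,12)·0.40^12·0.60^0.
= 0.002491 + 0.000302 + 0.000017 = 0.00281.

P = 0.00281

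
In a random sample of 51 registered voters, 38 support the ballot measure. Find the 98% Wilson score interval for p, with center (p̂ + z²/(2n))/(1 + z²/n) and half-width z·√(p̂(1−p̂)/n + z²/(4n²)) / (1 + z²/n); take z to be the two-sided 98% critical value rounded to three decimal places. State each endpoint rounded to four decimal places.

Here p̂ = 38/51 = 0.74510 and z = 2.326 (z² = 5.410276).
Denominator 1 + z²/n = 1 + 5.410276/51 = 1.106084.
Adjusted center: (0.74510 + z²/(2n))/1.106084 = 0.72159.
Radicand: p̂(1−p̂)/n + z²/(4n²) = 0.003724058 + 0.000520019 = 0.004244077.
Half-width = z·√(radicand)/denom = 2.326·0.065147/1.106084 = 0.13700.
CI: 0.72159 ± 0.13700 = (0.5846, 0.8586).

(0.5846, 0.8586)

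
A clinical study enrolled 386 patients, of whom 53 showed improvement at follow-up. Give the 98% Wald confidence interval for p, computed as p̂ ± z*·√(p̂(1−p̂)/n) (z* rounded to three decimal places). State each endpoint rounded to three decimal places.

Sample proportion p̂ = 53/386 = 0.13731.
SE(p̂) = √(0.13731·0.86269/386) = 0.017518.
z* = 2.326 at the 98% level.
Margin = 2.326·0.017518 = 0.04075.
So the interval runs from 0.097 to 0.178.

(0.097, 0.178)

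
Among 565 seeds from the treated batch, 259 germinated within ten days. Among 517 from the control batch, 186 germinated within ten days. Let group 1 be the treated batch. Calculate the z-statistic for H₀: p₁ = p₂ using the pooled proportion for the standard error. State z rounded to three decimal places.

z = 3.294

p̂₁ = 259/565 = 0.45841, p̂₂ = 186/517 = 0.35977.
Pooling: p̂ = 445/1082 = 0.41128.
Pooled SE = √[0.2421279·0.00370415] ≈ 0.029948.
z = (p̂₁ − p̂₂)/SE = (0.45841 − 0.35977)/0.029948 = 0.09864/0.029948 = 3.294.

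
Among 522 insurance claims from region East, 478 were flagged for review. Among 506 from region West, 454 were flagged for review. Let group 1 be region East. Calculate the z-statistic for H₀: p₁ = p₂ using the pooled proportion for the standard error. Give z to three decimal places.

z = 1.018

Sample proportions: p̂₁ = 478/522 = 0.91571 and p̂₂ = 454/506 = 0.89723.
Pooling: p̂ = 932/1028 = 0.90661.
Pooled SE = √[0.0846644·0.00389199] ≈ 0.018153.
z = 0.01848/0.018153 = 1.018.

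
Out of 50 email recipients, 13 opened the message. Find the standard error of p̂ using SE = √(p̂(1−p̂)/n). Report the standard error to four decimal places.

With x = 13 successes in n = 50, p̂ = 0.26000.
p̂(1−p̂) = 0.192400.
SE = √(0.192400/50) = √0.003848000 = 0.0620.

SE = 0.0620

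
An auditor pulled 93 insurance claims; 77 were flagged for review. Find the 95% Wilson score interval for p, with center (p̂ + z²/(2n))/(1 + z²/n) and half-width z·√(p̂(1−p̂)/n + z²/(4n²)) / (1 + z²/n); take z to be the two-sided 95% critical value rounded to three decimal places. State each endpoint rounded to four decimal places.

Here p̂ = 77/93 = 0.82796 and z = 1.960 (z² = 3.841600).
Denominator 1 + z²/n = 1 + 3.841600/93 = 1.041308.
Center = (0.82796 + 0.020654)/1.041308 = 0.81495.
Radicand: p̂(1−p̂)/n + z²/(4n²) = 0.001531658 + 0.000111042 = 0.001642700.
Half-width = 1.960·√0.001642700/1.041308 = 0.07629.
So the interval runs from 0.7387 to 0.8912.

(0.7387, 0.8912)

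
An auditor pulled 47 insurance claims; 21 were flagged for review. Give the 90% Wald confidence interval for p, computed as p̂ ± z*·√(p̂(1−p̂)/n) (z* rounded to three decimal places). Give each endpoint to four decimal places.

The sample proportion is 21/47 = 0.44681.
Standard error of p̂: √(0.247171/47) = √0.005258950 = 0.072519.
For 90% confidence, z* = 1.645.
Margin = 1.645·0.072519 = 0.11929.
Interval: 0.44681 ± 0.11929 → (0.3275, 0.5661).

(0.3275, 0.5661)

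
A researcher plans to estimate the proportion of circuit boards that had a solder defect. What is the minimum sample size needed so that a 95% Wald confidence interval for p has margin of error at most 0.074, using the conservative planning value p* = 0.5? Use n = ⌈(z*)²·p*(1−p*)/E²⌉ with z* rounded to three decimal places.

For 95% confidence, z* = 1.960.
p*(1−p*) = 0.50·0.50 = 0.2500.
(z*)²·p*(1−p*)/E² = 3.841600·0.2500/0.005476 = 175.383.
Rounding up, n = 176.

n = 176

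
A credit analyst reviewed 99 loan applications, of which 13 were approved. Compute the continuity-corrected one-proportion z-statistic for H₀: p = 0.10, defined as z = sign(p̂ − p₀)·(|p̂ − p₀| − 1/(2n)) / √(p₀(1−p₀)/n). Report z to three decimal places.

z = 0.871

The sample proportion is 13/99 = 0.13131. p̂ − p₀ = 0.031313.
Continuity correction 1/(2n) = 1/198 = 0.005051.
Corrected numerator: |0.031313| − 0.005051 = 0.026262.
Under H₀, SE = √(p₀(1−p₀)/n) = √(0.10·0.90/99) = √0.000909091 = 0.030151.
z = +0.026262/0.030151 = 0.871.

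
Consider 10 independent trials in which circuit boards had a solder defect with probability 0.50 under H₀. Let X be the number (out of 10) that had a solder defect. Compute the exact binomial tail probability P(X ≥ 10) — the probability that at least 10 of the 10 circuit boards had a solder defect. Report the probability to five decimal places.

X is binomial with n = 10 and p = 0.50.
P(X ≥ 10) = C(10,10)·0.50^10·0.50^0.
= 0.000977 = 0.00098.

P = 0.00098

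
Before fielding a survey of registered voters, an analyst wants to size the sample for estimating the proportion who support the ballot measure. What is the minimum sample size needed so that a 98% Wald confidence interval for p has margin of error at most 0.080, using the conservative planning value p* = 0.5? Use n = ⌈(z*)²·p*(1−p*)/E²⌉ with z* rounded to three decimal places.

n = 212

The 98% critical value is z* = 2.326.
p*(1−p*) = 0.2500.
(z*)²·p*(1−p*)/E² = 5.410276·0.2500/0.006400 = 211.339.
⌈211.339⌉ = 212.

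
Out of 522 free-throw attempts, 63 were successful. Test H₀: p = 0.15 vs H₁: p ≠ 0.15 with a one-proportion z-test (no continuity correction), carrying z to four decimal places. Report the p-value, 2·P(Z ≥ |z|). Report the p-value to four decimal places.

Sample proportion p̂ = 63/522 = 0.12069.
Under H₀, SE = √(p₀(1−p₀)/n) = √(0.15·0.85/522) = √0.000244253 = 0.015629.
z = (p̂ − p₀)/SE = (63/522 − 0.15)/0.015629 ≈ -1.8754.
From the standard normal, 2·P(Z ≥ |z|) = 0.0607.

p-value = 0.0607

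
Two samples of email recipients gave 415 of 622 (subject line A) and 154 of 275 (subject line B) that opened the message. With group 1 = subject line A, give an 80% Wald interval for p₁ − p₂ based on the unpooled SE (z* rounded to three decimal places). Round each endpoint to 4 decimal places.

p̂₁ = 415/622 = 0.66720, p̂₂ = 154/275 = 0.56000; p̂₁ − p̂₂ = 0.10720.
SE = √(0.000356983 + 0.000896000) = √0.001252983 = 0.035397.
The 80% critical value is z* = 1.282. Margin = 1.282·0.035397 = 0.04538.
So the interval runs from 0.0618 to 0.1526.

(0.0618, 0.1526)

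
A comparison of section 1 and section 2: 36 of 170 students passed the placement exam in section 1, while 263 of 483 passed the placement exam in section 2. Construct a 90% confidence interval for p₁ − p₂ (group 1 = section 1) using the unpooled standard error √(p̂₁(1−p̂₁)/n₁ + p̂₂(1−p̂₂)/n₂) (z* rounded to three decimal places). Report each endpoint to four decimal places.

(-0.3964, -0.2691)

p̂₁ = 36/170 = 0.21176, p̂₂ = 263/483 = 0.54451; p̂₁ − p̂₂ = -0.33275.
SE = √(0.000981885 + 0.000513496) = √0.001495381 = 0.038670.
For 90% confidence, z* = 1.645. Margin of error = 0.06361.
Interval: -0.33275 ± 0.06361 → (-0.3964, -0.2691).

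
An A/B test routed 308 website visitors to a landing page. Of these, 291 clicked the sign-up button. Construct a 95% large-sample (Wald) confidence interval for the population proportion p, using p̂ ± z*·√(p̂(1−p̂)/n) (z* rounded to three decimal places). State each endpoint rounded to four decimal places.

(0.9193, 0.9703)

With x = 291 successes in n = 308, p̂ = 0.94481.
Standard error of p̂: √(0.052148/308) = √0.000169313 = 0.013012.
The 95% critical value is z* = 1.960.
Margin of error: 1.960 × 0.013012 = 0.02550.
CI: 0.94481 ± 0.02550 = (0.9193, 0.9703).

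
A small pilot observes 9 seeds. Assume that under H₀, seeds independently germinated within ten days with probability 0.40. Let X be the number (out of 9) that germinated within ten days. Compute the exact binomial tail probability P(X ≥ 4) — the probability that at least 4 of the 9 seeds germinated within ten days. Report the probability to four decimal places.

P = 0.5174

X is binomial with n = 9 and p = 0.40.
P(X ≥ 4) = Σ_{j=4}^{9} C(9,j)·0.40^j·0.60^{9−j}.
= 0.250823 + 0.167215 + 0.074318 + 0.021234 + 0.003539 + 0.000262 = 0.5174.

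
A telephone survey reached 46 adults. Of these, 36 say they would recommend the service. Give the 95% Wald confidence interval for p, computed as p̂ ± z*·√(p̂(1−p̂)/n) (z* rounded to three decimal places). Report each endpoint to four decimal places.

Sample proportion p̂ = 36/46 = 0.78261.
SE = √(p̂(1−p̂)/n) = √(0.170132/46) = 0.060816.
The 95% critical value is z* = 1.960.
Margin of error: 1.960 × 0.060816 = 0.11920.
CI: 0.78261 ± 0.11920 = (0.6634, 0.9018).

(0.6634, 0.9018)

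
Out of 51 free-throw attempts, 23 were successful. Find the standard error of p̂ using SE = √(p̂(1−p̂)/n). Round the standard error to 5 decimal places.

p̂ = 23/51 = 0.45098.
p̂(1−p̂) = 0.45098·0.54902 = 0.247597.
SE = √(0.247597/51) = √0.004854843 = 0.06968.

SE = 0.06968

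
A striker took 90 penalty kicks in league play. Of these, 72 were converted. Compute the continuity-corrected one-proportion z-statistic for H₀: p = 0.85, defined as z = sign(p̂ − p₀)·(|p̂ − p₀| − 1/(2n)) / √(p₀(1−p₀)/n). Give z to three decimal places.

z = -1.181

Sample proportion p̂ = 72/90 = 0.80000. p̂ − p₀ = -0.050000.
1/(2n) = 0.005556.
Corrected numerator: |-0.050000| − 0.005556 = 0.044444.
Null standard error: √(0.85·0.15/90) = √0.001416667 = 0.037639.
z = (−)0.044444/0.037639 = -1.181.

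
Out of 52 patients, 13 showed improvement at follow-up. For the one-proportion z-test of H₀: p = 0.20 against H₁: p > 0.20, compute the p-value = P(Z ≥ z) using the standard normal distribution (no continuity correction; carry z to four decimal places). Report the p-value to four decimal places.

p-value = 0.1837

With x = 13 successes in n = 52, p̂ = 0.25000.
SE₀ = √(0.20·0.80/52) = 0.055470.
z = (p̂ − p₀)/SE = (13/52 − 0.20)/0.055470 ≈ 0.9014.
p-value = P(Z ≥ z) with z = 0.9014 → 0.1837.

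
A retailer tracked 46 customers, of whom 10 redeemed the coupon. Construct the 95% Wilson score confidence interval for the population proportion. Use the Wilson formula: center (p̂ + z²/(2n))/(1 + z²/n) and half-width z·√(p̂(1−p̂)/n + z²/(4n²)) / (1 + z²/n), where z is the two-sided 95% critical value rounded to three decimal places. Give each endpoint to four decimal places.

(0.1226, 0.3557)

p̂ = 10/46 = 0.21739; z = 1.960, so z² = 3.841600.
Denominator 1 + z²/n = 1 + 3.841600/46 = 1.083513.
Adjusted center: (0.21739 + z²/(2n))/1.083513 = 0.23917.
Radicand: p̂(1−p̂)/n + z²/(4n²) = 0.003698529 + 0.000453875 = 0.004152404.
Half-width = 1.960·√0.004152404/1.083513 = 0.11657.
Interval: 0.23917 ± 0.11657 → (0.1226, 0.3557).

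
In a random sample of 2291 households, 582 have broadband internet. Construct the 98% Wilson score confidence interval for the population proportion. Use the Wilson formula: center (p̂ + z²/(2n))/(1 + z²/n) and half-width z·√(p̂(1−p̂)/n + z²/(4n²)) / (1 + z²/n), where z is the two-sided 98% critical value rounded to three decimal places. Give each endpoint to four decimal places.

(0.2335, 0.2758)

p̂ = 582/2291 = 0.25404; z = 2.326, so z² = 5.410276.
Denominator 1 + z²/n = 1 + 5.410276/2291 = 1.002362.
Center = (0.25404 + 0.001181)/1.002362 = 0.25462.
Radicand: p̂(1−p̂)/n + z²/(4n²) = 0.000082716 + 0.000000258 = 0.000082974.
Half-width = 2.326·√0.000082974/1.002362 = 0.02114.
So the interval runs from 0.2335 to 0.2758.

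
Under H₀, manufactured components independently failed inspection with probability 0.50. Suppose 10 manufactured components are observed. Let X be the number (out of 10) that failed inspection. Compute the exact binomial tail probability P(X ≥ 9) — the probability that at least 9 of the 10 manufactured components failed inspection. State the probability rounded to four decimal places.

X ~ Binomial(n=10, p=0.50).
P(X ≥ 9) = C(10,9)·0.50^9·0.50^1 + C(10,10)·0.50^10·0.50^0.
= 0.009766 + 0.000977 = 0.0107.

P = 0.0107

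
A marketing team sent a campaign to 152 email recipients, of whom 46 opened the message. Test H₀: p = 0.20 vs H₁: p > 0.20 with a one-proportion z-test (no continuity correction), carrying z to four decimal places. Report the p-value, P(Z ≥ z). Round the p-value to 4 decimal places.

p̂ = 46/152 = 0.30263.
SE₀ = √(0.20·0.80/152) = 0.032444.
Test statistic (full precision, shown to 4 dp): z = (46/152 − 0.20)/SE₀ ≈ 3.1633.
p-value = P(Z ≥ z) with z = 3.1633 → 0.0008.

p-value = 0.0008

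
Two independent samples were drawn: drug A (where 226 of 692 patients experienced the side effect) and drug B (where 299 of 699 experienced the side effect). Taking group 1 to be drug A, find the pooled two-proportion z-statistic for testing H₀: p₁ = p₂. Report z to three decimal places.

z = -3.892

Sample proportions: p̂₁ = 226/692 = 0.32659 and p̂₂ = 299/699 = 0.42775.
Pooled p̂ = (226+299)/(692+699) = 525/1391 = 0.37743.
Pooled SE = √[0.2349757·0.00287570] ≈ 0.025995.
z = -0.10116/0.025995 = -3.892.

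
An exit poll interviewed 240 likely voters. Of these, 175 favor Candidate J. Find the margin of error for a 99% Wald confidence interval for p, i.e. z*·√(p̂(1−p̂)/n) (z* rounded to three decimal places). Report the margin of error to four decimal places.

ME = 0.0739

Sample proportion p̂ = 175/240 = 0.72917.
SE(p̂) = √(0.72917·0.27083/240) = 0.028685.
For 99% confidence, z* = 2.576.
Margin of error = z*·SE = 2.576 × 0.028685 = 0.0739.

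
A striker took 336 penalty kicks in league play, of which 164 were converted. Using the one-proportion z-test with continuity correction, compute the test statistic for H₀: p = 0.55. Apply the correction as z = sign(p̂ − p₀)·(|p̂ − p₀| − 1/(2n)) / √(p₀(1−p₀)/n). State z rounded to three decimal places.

z = -2.226

p̂ = 164/336 = 0.48810. p̂ − p₀ = -0.061905.
1/(2n) = 0.001488.
Corrected numerator: |-0.061905| − 0.001488 = 0.060417.
Null standard error: √(0.55·0.45/336) = √0.000736607 = 0.027141.
z = (−)0.060417/0.027141 = -2.226.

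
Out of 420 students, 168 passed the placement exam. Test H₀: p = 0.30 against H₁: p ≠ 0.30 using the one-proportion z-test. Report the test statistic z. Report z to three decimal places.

Sample proportion p̂ = 168/420 = 0.40000.
Null standard error: √(0.30·0.70/420) = √0.000500000 = 0.022361.
Test statistic: z = 0.10000/0.022361 = 4.472.

z = 4.472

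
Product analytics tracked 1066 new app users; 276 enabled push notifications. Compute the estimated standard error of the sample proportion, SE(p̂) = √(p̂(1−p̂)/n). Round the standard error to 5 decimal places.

p̂ = 276/1066 = 0.25891.
p̂(1−p̂) = 0.25891·0.74109 = 0.191876.
SE = √(0.191876/1066) = √0.000179996 = 0.01342.

SE = 0.01342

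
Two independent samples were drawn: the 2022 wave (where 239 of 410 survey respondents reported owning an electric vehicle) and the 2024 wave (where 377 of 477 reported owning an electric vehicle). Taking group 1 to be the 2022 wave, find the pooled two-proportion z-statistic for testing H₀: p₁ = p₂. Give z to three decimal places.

Sample proportions: p̂₁ = 239/410 = 0.58293 and p̂₂ = 377/477 = 0.79036.
Pooled p̂ = (239+377)/(410+477) = 616/887 = 0.69448.
SE = √[p̂(1−p̂)(1/n₁+1/n₂)] = √[0.69448·0.30552·(1/410+1/477)] ≈ 0.031021.
z = -0.20743/0.031021 = -6.687.

z = -6.687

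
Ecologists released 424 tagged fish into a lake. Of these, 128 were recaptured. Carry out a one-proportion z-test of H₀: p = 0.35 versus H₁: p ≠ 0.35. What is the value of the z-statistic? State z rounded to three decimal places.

z = -2.077

Sample proportion p̂ = 128/424 = 0.30189.
Null standard error: √(0.35·0.65/424) = √0.000536557 = 0.023164.
z = (0.30189 − 0.35)/0.023164 = -0.04811/0.023164 = -2.077.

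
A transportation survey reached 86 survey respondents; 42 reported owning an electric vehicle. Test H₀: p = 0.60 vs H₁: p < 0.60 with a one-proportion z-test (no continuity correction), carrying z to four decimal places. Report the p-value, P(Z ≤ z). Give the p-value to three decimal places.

With x = 42 successes in n = 86, p̂ = 0.48837.
Null standard error: √(0.60·0.40/86) = √0.002790698 = 0.052827.
z = (p̂ − p₀)/SE = (42/86 − 0.60)/0.052827 ≈ -2.1131.
p-value = P(Z ≤ z) with z = -2.1131 → 0.017.

p-value = 0.017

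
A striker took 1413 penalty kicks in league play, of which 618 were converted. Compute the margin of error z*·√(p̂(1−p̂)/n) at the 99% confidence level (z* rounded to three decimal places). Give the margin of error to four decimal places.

ME = 0.0340

With x = 618 successes in n = 1413, p̂ = 0.43737.
SE = √(p̂(1−p̂)/n) = √(0.246077/1413) = 0.013197.
z* = 2.576 at the 99% level.
ME = 2.576·0.013197 = 0.0340.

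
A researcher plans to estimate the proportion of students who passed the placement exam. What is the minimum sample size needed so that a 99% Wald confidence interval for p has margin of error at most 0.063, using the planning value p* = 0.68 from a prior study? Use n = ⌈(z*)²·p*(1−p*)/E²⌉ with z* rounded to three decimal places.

For 99% confidence, z* = 2.576.
p*(1−p*) = 0.68·0.32 = 0.2176.
(z*)²·p*(1−p*)/E² = 6.635776·0.2176/0.003969 = 363.806.
⌈363.806⌉ = 364.

n = 364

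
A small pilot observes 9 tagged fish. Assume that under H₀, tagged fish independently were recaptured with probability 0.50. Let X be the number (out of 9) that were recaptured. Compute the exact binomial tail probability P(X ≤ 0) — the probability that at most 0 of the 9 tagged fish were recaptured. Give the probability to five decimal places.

P = 0.00195

X ~ Binomial(n=9, p=0.50).
P(X ≤ 0) = C(9,0)·0.50^0·0.50^9.
= 0.001953 = 0.00195.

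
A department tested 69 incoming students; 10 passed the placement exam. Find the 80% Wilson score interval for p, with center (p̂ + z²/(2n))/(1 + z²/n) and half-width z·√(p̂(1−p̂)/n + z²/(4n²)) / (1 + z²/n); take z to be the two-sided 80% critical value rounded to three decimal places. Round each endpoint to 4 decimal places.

(0.0989, 0.2075)

Here p̂ = 10/69 = 0.14493 and z = 1.282 (z² = 1.643524).
1 + z²/n = 1.023819.
Center = (0.14493 + 0.011910)/1.023819 = 0.15319.
Radicand: p̂(1−p̂)/n + z²/(4n²) = 0.001795993 + 0.000086301 = 0.001882294.
Half-width = z·√(radicand)/denom = 1.282·0.043385/1.023819 = 0.05433.
CI: 0.15319 ± 0.05433 = (0.0989, 0.2075).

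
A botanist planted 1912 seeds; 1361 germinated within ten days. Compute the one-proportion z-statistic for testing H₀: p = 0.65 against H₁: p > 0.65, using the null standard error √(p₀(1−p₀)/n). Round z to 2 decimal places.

The sample proportion is 1361/1912 = 0.71182.
Under H₀, SE = √(p₀(1−p₀)/n) = √(0.65·0.35/1912) = √0.000118985 = 0.010908.
z = (p̂ − p₀)/SE = (0.71182 − 0.65)/0.010908 = 5.67.

z = 5.67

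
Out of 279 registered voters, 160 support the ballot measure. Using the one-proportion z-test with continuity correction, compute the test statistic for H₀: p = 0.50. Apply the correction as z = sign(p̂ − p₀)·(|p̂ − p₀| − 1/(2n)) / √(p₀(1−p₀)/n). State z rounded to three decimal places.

p̂ = 160/279 = 0.57348. p̂ − p₀ = 0.073477.
Continuity correction 1/(2n) = 1/558 = 0.001792.
Corrected numerator: |0.073477| − 0.001792 = 0.071685.
Under H₀, SE = √(p₀(1−p₀)/n) = √(0.50·0.50/279) = √0.000896057 = 0.029934.
z = (+)0.071685/0.029934 = 2.395.

z = 2.395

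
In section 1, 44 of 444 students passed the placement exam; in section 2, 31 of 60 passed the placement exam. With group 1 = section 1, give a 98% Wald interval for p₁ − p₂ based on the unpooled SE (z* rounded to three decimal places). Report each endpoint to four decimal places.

(-0.5712, -0.2639)

p̂₁ = 44/444 = 0.09910, p̂₂ = 31/60 = 0.51667; p̂₁ − p̂₂ = -0.41757.
SE = √(0.000201078 + 0.004162037) = √0.004363115 = 0.066054.
z* = 2.326 at the 98% level. Margin = 2.326·0.066054 = 0.15364.
CI: -0.41757 ± 0.15364 = (-0.5712, -0.2639).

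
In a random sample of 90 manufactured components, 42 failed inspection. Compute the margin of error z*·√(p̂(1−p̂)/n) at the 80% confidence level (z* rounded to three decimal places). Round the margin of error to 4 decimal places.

The sample proportion is 42/90 = 0.46667.
SE(p̂) = √(0.46667·0.53333/90) = 0.052587.
The 80% critical value is z* = 1.282.
ME = 1.282·0.052587 = 0.0674.

ME = 0.0674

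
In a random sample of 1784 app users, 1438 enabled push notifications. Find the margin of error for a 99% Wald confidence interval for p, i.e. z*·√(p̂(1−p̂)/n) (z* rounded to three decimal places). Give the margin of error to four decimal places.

Sample proportion p̂ = 1438/1784 = 0.80605.
SE = √(p̂(1−p̂)/n) = √(0.156331/1784) = 0.009361.
The 99% critical value is z* = 2.576.
ME = 2.576·0.009361 = 0.0241.

ME = 0.0241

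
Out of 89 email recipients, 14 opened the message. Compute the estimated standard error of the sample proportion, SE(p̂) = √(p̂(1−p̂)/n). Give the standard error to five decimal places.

SE = 0.03859

The sample proportion is 14/89 = 0.15730.
p̂(1−p̂) = 0.15730·0.84270 = 0.132557.
Dividing by n and taking the root: √0.001489404 = 0.03859.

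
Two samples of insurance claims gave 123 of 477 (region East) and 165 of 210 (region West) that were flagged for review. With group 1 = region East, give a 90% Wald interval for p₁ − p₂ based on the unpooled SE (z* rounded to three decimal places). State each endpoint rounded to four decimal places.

(-0.5849, -0.4708)

p̂₁ = 123/477 = 0.25786, p̂₂ = 165/210 = 0.78571; p̂₁ − p̂₂ = -0.52785.
Unpooled SE = √(p̂₁(1−p̂₁)/n₁ + p̂₂(1−p̂₂)/n₂) = √(0.000401193 + 0.000801749) = 0.034683.
The 90% critical value is z* = 1.645. Margin = 1.645·0.034683 = 0.05705.
Interval: -0.52785 ± 0.05705 → (-0.5849, -0.4708).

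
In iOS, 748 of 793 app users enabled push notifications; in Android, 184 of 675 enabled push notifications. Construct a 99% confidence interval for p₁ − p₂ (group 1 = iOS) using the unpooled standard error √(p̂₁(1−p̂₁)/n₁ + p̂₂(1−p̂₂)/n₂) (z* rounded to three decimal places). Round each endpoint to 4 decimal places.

(0.6217, 0.7196)

p̂₁ = 748/793 = 0.94325, p̂₂ = 184/675 = 0.27259; p̂₁ − p̂₂ = 0.67066.
SE = √(0.000067499 + 0.000293757) = √0.000361256 = 0.019007.
For 99% confidence, z* = 2.576. Margin = 2.576·0.019007 = 0.04896.
CI: 0.67066 ± 0.04896 = (0.6217, 0.7196).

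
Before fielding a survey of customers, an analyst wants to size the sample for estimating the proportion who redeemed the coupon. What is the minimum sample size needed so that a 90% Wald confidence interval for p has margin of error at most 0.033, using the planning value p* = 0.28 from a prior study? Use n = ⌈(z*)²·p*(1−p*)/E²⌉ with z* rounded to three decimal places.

For 90% confidence, z* = 1.645.
p*(1−p*) = 0.2016.
(z*)²·p*(1−p*)/E² = 2.706025·0.2016/0.001089 = 500.950.
Rounding up, n = 501.

n = 501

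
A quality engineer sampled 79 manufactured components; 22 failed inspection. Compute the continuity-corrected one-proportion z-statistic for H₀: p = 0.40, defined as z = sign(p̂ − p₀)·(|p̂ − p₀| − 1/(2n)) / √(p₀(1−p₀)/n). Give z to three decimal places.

z = -2.090

Sample proportion p̂ = 22/79 = 0.27848. p̂ − p₀ = -0.121519.
1/(2n) = 0.006329.
Corrected numerator: |-0.121519| − 0.006329 = 0.115190.
SE₀ = √(0.40·0.60/79) = 0.055118.
z = (−)0.115190/0.055118 = -2.090.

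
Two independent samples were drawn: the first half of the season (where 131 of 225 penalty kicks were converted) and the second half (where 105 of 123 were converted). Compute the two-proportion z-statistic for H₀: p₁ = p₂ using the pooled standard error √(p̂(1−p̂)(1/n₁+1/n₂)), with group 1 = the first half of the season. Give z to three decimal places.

z = -5.181

Sample proportions: p̂₁ = 131/225 = 0.58222 and p̂₂ = 105/123 = 0.85366.
Pooling: p̂ = 236/348 = 0.67816.
Pooled SE = √[0.2182587·0.01257453] ≈ 0.052388.
z = -0.27144/0.052388 = -5.181.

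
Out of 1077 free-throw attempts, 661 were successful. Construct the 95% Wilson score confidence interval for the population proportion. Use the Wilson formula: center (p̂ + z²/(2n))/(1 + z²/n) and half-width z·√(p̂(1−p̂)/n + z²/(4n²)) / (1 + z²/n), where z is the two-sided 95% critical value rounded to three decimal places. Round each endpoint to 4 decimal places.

p̂ = 661/1077 = 0.61374; z = 1.960, so z² = 3.841600.
Denominator 1 + z²/n = 1 + 3.841600/1077 = 1.003567.
Center = (0.61374 + 0.001783)/1.003567 = 0.61334.
Radicand: p̂(1−p̂)/n + z²/(4n²) = 0.000220114 + 0.000000828 = 0.000220942.
Half-width = z·√(radicand)/denom = 1.960·0.014864/1.003567 = 0.02903.
CI: 0.61334 ± 0.02903 = (0.5843, 0.6424).

(0.5843, 0.6424)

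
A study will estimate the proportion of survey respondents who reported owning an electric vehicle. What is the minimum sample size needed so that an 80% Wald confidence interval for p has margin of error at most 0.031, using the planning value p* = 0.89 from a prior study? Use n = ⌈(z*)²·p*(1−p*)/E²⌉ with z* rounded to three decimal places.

n = 168

z* = 1.282 at the 80% level.
p*(1−p*) = 0.0979.
Required n before rounding: 1.643524 × 0.0979 / 0.031² = 167.431.
⌈167.431⌉ = 168.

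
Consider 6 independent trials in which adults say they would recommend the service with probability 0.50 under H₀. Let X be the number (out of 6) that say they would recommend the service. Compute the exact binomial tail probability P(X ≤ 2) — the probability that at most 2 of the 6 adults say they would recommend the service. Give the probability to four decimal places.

P = 0.3438

X is binomial with n = 6 and p = 0.50.
P(X ≤ 2) = C(6,0)·0.50^0·0.50^6 + C(6,1)·0.50^1·0.50^5 + C(6,2)·0.50^2·0.50^4.
= 0.015625 + 0.093750 + 0.234375 = 0.3438.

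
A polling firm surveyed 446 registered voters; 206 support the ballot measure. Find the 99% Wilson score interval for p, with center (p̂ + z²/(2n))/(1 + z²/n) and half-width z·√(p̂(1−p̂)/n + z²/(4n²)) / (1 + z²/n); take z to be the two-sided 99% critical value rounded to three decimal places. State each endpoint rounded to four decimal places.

p̂ = 206/446 = 0.46188; z = 2.576, so z² = 6.635776.
1 + z²/n = 1.014878.
Center = (0.46188 + 0.007439)/1.014878 = 0.46244.
Radicand: p̂(1−p̂)/n + z²/(4n²) = 0.000557281 + 0.000008340 = 0.000565621.
Half-width = z·√(radicand)/denom = 2.576·0.023783/1.014878 = 0.06037.
Interval: 0.46244 ± 0.06037 → (0.4021, 0.5228).

(0.4021, 0.5228)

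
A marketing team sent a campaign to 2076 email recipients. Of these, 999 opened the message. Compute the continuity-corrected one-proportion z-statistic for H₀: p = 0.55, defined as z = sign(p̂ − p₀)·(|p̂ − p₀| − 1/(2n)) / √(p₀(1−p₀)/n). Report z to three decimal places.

p̂ = 999/2076 = 0.48121. p̂ − p₀ = -0.068786.
Continuity correction 1/(2n) = 1/4152 = 0.000241.
Corrected numerator: |-0.068786| − 0.000241 = 0.068545.
SE₀ = √(0.55·0.45/2076) = 0.010919.
z = (−)0.068545/0.010919 = -6.278.

z = -6.278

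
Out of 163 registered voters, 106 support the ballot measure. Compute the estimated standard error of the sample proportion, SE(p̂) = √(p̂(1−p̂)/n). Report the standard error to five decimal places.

p̂ = 106/163 = 0.65031.
p̂(1−p̂) = 0.227407.
SE = √(0.227407/163) = 0.03735.

SE = 0.03735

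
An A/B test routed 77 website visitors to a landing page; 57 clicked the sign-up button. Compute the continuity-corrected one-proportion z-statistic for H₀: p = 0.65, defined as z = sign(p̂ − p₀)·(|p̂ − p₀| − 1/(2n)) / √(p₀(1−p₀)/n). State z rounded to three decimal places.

p̂ = 57/77 = 0.74026. p̂ − p₀ = 0.090260.
1/(2n) = 0.006494.
Corrected numerator: |0.090260| − 0.006494 = 0.083766.
Under H₀, SE = √(p₀(1−p₀)/n) = √(0.65·0.35/77) = √0.002954545 = 0.054356.
z = (+)0.083766/0.054356 = 1.541.

z = 1.541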